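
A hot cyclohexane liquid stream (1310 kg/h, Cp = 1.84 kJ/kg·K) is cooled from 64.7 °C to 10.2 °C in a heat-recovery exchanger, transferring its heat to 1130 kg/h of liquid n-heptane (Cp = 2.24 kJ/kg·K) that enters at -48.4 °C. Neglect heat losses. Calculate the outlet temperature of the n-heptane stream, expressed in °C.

Heat released by hot stream: Q = 1310 × 1.84 × (64.7 − 10.2) = 131370 kJ/h
Energy balance on cold side (adiabatic exchanger): Q = ṁ_c·Cp_c·(T_c,out − T_c,in)
T_c,out = -48.4 + 131370/(1130 × 2.24) = 3.499 °C

T_c,out = 3.50 °C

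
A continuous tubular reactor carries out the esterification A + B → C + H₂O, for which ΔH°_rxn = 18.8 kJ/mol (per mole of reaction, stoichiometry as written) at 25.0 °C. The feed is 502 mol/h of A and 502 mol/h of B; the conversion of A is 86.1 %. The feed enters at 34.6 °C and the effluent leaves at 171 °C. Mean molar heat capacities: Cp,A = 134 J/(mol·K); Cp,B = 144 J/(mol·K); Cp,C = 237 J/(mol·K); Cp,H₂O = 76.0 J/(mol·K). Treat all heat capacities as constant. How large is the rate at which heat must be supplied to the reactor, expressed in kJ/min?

Q_in = 489 kJ/min

Extent of reaction ξ = 0.861 × 502 = 432.22 mol/h
Reaction term: ξ·ΔH°_rxn = 432.22 × 18.8 = 8125.8 kJ/h
Sensible, feed 34.6→25 °C: -1339.7 kJ/h
Outlet flows (mol/h): A 69.778, B 69.778, C 432.22, H₂O 432.22
Sensible, products 25→171 °C: 22584 kJ/h
Q = ΔH = 29370 kJ/h = 8.1583 kW
Heat supplied = 489.5 kJ/min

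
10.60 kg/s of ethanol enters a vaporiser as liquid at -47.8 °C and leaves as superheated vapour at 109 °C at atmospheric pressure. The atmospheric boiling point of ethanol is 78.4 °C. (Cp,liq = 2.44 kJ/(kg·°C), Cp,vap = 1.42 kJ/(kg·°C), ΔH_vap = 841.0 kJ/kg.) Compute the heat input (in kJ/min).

liquid -47.8→78.4 °C: 307.93 kJ/kg
vaporisation at 78.4 °C: 841 kJ/kg
vapour 78.4→109 °C: 43.452 kJ/kg
Δh = 307.93 + 841 + 43.452 = 1192.4 kJ/kg
Q = ṁ·Δh = 10.60 kg/s × 1192.4 kJ/kg = 12639 kJ/s
|Q| = 12639 kW = 758350 kJ/min

Q = 758000 kJ/min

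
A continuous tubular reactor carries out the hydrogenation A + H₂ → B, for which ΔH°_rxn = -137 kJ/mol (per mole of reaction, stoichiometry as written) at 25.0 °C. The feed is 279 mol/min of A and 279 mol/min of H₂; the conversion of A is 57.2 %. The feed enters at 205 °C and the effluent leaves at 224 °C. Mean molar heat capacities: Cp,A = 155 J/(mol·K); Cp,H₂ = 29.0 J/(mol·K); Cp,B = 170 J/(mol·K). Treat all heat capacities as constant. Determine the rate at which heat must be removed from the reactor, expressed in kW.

Extent of reaction ξ = 0.572 × 279 = 159.59 mol/min
Reaction term: ξ·ΔH°_rxn = 159.59 × -137 = -21864 kJ/min
Sensible, feed 205→25 °C: -9240.5 kJ/min
Outlet flows (mol/min): A 119.41, H₂ 119.41, B 159.59
Sensible, products 25→224 °C: 9771.3 kJ/min
Q = ΔH = -21333 kJ/min = -355.55 kW
Heat removed = 355.55 kW

Q_out = 356 kW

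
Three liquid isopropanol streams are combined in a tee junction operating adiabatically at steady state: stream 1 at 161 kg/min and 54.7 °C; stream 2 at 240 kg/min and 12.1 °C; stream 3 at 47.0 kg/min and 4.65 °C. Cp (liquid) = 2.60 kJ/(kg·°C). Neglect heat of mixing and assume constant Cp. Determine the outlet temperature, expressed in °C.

T_out = 26.6 °C

Energy balance with Q = 0: Σ ṁᵢCp,ᵢ(T_out − Tᵢ) = 0
Σ ṁᵢCp,ᵢTᵢ = 161×2.60×54.7 + 240×2.60×12.1 + 47.0×2.60×4.65 = 31016
Σ ṁᵢCp,ᵢ = 161×2.60 + 240×2.60 + 47.0×2.60 = 1164.8
T_out = 31016 / 1164.8 = 26.628 °C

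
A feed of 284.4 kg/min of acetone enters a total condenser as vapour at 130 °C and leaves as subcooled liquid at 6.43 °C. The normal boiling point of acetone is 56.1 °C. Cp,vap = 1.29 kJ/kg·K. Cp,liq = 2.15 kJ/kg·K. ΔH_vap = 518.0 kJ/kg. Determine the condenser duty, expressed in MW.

vapour 130→56.1 °C: -95.331 kJ/kg
condensation at 56.1 °C: -518 kJ/kg
liquid 56.1→6.43 °C: -106.79 kJ/kg
Δh = -95.331 + -518 + -106.79 = -720.12 kJ/kg
Q = ṁ·Δh = 284.4 kg/min × -720.12 kJ/kg = -204800 kJ/min
|Q| = 3413.4 kW = 3.4134 MW

Q_c = 3.41 MW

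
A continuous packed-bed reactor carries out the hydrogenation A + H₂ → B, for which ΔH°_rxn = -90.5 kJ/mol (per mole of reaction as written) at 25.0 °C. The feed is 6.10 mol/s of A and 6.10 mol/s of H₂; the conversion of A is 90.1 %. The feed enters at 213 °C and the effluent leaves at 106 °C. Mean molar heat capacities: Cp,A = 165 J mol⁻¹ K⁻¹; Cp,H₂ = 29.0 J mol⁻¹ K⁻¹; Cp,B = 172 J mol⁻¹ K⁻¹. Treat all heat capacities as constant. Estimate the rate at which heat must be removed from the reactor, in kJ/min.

Extent of reaction ξ = 0.901 × 6.10 = 5.4961 mol/s
Reaction term: ξ·ΔH°_rxn = 5.4961 × -90.5 = -497.4 kJ/s
Sensible, feed 213→25 °C: -222.48 kJ/s
Outlet flows (mol/s): A 0.6039, H₂ 0.6039, B 5.4961
Sensible, products 25→106 °C: 86.061 kJ/s
Q = ΔH = -633.81 kJ/s = -633.81 kW
Heat removed = 38029 kJ/min

Q_out = 38000 kJ/min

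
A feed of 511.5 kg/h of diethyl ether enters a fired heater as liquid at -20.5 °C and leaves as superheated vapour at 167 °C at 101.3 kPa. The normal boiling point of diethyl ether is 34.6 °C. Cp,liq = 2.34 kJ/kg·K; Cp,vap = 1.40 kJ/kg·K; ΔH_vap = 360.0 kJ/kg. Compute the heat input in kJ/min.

liquid -20.5→34.6 °C: 128.93 kJ/kg
vaporisation at 34.6 °C: 360 kJ/kg
vapour 34.6→167 °C: 185.36 kJ/kg
Δh = 128.93 + 360 + 185.36 = 674.29 kJ/kg
Q = ṁ·Δh = 511.5 kg/h × 674.29 kJ/kg = 344900 kJ/h
|Q| = 95.806 kW = 5748.4 kJ/min

Q = 5750 kJ/min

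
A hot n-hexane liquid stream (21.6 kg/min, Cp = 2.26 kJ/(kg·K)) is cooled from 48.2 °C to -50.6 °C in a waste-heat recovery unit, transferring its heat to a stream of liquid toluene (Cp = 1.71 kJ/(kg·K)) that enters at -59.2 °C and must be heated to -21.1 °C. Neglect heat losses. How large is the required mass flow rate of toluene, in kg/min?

ṁ_c = 74.0 kg/min

Heat released by hot stream: Q = 21.6 × 2.26 × (48.2 − -50.6) = 4823 kJ/min
Energy balance on cold side (adiabatic exchanger): Q = ṁ_c·Cp_c·(T_c,out − T_c,in)
ṁ_c = 4823 / [1.71 × (-21.1 − -59.2)] = 74.028 kg/min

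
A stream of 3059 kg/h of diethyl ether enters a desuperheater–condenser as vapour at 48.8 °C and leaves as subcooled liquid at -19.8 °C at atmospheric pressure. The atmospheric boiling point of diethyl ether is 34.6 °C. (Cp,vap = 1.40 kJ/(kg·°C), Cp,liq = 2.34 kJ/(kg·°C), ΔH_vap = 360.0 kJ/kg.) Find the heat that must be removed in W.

vapour 48.8→34.6 °C: -19.88 kJ/kg
condensation at 34.6 °C: -360 kJ/kg
liquid 34.6→-19.8 °C: -127.3 kJ/kg
Δh = -19.88 + -360 + -127.3 = -507.18 kJ/kg
Q = ṁ·Δh = 3059 kg/h × -507.18 kJ/kg = -1.5515e+06 kJ/h
|Q| = 430.96 kW = 430960 W

Q_c = 431000 W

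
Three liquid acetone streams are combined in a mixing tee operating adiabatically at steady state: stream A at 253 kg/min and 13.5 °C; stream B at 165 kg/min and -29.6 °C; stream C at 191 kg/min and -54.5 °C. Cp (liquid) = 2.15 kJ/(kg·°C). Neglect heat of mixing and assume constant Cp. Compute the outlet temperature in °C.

Energy balance with Q = 0: Σ ṁᵢCp,ᵢ(T_out − Tᵢ) = 0
T_out = Σ ṁᵢCp,ᵢTᵢ / Σ ṁᵢCp,ᵢ
      = -25538 / 1309.3 = -19.504 °C

T_out = -19.5 °C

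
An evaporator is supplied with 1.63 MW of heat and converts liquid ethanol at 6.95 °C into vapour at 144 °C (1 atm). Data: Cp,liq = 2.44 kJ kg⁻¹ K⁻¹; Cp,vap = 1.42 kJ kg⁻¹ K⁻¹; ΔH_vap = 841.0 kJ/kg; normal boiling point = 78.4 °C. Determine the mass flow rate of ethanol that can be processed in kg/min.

ṁ = 88.2 kg/min

Δh = 2.44×(78.4−6.95) + 841.0 + 1.42×(144−78.4) = 1108.5 kJ/kg
Q = 1.63 MW = 1630 kJ/s = 97800 kJ/min
ṁ = Q/Δh = 97800 / 1108.5 = 88.228 kg/min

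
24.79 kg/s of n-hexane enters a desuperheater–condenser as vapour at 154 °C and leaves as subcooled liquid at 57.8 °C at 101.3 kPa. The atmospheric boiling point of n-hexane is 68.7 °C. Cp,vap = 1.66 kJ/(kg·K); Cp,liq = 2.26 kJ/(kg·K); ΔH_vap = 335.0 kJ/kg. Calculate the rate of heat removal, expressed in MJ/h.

vapour 154→68.7 °C: -141.6 kJ/kg
condensation at 68.7 °C: -335 kJ/kg
liquid 68.7→57.8 °C: -24.634 kJ/kg
Δh = -141.6 + -335 + -24.634 = -501.23 kJ/kg
Q = ṁ·Δh = 24.79 kg/s × -501.23 kJ/kg = -12426 kJ/s
|Q| = 12426 kW = 44732 MJ/h

Q_c = 44700 MJ/h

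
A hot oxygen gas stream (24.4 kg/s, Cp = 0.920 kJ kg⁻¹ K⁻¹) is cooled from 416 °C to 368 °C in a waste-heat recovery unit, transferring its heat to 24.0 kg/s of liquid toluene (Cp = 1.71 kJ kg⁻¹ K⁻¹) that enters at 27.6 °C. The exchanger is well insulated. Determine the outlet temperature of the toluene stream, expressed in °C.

T_c,out = 53.9 °C

Heat released by hot stream: Q = 24.4 × 0.920 × (416 − 368) = 1077.5 kJ/s
Energy balance on cold side (adiabatic exchanger): Q = ṁ_c·Cp_c·(T_c,out − T_c,in)
T_c,out = 27.6 + 1077.5/(24.0 × 1.71) = 53.855 °C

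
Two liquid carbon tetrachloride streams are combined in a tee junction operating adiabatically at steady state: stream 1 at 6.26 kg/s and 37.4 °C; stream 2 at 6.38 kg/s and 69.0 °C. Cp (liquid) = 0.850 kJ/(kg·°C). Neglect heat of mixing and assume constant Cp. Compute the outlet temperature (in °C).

Energy balance with Q = 0: Σ ṁᵢCp,ᵢ(T_out − Tᵢ) = 0
T_out = Σ ṁᵢCp,ᵢTᵢ / Σ ṁᵢCp,ᵢ
      = 573.19 / 10.744 = 53.35 °C

T_out = 53.4 °C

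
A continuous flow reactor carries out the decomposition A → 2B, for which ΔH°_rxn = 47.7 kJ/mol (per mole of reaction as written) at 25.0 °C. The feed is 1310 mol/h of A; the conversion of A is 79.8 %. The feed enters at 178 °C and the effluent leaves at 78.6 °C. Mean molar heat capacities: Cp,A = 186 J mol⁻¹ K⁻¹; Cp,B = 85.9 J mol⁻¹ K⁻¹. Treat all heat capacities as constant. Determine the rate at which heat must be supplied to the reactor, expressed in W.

Extent of reaction ξ = 0.798 × 1310 = 1045.4 mol/h
Reaction term: ξ·ΔH°_rxn = 1045.4 × 47.7 = 49865 kJ/h
Sensible, feed 178→25 °C: -37280 kJ/h
Outlet flows (mol/h): A 264.62, B 2090.8
Sensible, products 25→78.6 °C: 12265 kJ/h
Q = ΔH = 24849 kJ/h = 6.9025 kW
Heat supplied = 6902.5 W

Q_in = 6900 W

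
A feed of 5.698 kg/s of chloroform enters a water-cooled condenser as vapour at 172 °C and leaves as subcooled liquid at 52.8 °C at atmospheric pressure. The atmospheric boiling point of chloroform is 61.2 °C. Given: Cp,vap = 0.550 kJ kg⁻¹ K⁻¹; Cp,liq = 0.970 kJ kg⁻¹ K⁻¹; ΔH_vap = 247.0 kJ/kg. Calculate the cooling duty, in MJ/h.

Q_c = 6480 MJ/h

vapour 172→61.2 °C: -60.94 kJ/kg
condensation at 61.2 °C: -247 kJ/kg
liquid 61.2→52.8 °C: -8.148 kJ/kg
Δh = -60.94 + -247 + -8.148 = -316.09 kJ/kg
Q = ṁ·Δh = 5.698 kg/s × -316.09 kJ/kg = -1801.1 kJ/s
|Q| = 1801.1 kW = 6483.8 MJ/h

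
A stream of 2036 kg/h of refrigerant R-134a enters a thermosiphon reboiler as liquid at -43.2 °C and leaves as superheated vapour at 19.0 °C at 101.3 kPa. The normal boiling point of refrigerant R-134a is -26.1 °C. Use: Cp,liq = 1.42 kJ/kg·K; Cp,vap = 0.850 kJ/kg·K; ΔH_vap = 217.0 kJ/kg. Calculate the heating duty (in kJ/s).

liquid -43.2→-26.1 °C: 24.282 kJ/kg
vaporisation at -26.1 °C: 217 kJ/kg
vapour -26.1→19.0 °C: 38.335 kJ/kg
Δh = 24.282 + 217 + 38.335 = 279.62 kJ/kg
Q = ṁ·Δh = 2036 kg/h × 279.62 kJ/kg = 569300 kJ/h
|Q| = 158.14 kW

Q = 158 kJ/s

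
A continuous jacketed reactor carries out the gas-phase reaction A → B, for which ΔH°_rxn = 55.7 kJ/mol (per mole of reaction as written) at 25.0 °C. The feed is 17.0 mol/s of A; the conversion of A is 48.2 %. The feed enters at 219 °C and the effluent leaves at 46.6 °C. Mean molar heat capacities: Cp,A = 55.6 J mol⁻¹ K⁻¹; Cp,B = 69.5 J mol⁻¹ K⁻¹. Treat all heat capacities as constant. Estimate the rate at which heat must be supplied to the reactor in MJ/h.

Q_in = 1070 MJ/h

Extent of reaction ξ = 0.482 × 17.0 = 8.194 mol/s
Reaction term: ξ·ΔH°_rxn = 8.194 × 55.7 = 456.41 kJ/s
Sensible, feed 219→25 °C: -183.37 kJ/s
Outlet flows (mol/s): A 8.806, B 8.194
Sensible, products 25→46.6 °C: 22.876 kJ/s
Q = ΔH = 295.91 kJ/s = 295.91 kW
Heat supplied = 1065.3 MJ/h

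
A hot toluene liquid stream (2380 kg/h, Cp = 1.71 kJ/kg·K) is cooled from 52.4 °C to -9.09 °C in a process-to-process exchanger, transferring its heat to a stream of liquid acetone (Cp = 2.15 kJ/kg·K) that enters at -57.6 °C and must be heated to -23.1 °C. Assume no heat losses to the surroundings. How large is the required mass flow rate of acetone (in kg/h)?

ṁ_c = 3370 kg/h

Heat released by hot stream: Q = 2380 × 1.71 × (52.4 − -9.09) = 250250 kJ/h
Energy balance on cold side (adiabatic exchanger): Q = ṁ_c·Cp_c·(T_c,out − T_c,in)
ṁ_c = 250250 / [2.15 × (-23.1 − -57.6)] = 3373.8 kg/h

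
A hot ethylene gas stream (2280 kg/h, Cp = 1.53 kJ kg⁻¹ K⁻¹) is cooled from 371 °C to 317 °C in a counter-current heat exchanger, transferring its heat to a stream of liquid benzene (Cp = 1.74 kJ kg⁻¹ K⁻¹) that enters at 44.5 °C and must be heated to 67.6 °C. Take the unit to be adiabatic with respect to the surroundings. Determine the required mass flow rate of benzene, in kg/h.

Heat released by hot stream: Q = 2280 × 1.53 × (371 − 317) = 188370 kJ/h
Energy balance on cold side (adiabatic exchanger): Q = ṁ_c·Cp_c·(T_c,out − T_c,in)
ṁ_c = 188370 / [1.74 × (67.6 − 44.5)] = 4686.6 kg/h

ṁ_c = 4690 kg/h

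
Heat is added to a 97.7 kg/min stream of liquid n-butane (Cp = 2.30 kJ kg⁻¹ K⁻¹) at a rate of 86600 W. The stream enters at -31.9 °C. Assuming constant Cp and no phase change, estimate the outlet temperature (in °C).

T_out = -8.78 °C

Q = 86600 W = 5196 kJ/min
ΔT = Q/(ṁ·Cp) = 5196/(97.7×2.30) = 23.123 K
T_out = -31.9 + 23.123 = -8.7769 °C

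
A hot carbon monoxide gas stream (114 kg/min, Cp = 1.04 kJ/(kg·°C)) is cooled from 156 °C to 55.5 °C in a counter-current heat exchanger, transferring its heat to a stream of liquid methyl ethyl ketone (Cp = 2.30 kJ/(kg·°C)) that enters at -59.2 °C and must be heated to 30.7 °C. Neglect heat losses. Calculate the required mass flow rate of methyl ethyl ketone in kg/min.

Heat released by hot stream: Q = 114 × 1.04 × (156 − 55.5) = 11915 kJ/min
Energy balance on cold side (adiabatic exchanger): Q = ṁ_c·Cp_c·(T_c,out − T_c,in)
ṁ_c = 11915 / [2.30 × (30.7 − -59.2)] = 57.626 kg/min

ṁ_c = 57.6 kg/min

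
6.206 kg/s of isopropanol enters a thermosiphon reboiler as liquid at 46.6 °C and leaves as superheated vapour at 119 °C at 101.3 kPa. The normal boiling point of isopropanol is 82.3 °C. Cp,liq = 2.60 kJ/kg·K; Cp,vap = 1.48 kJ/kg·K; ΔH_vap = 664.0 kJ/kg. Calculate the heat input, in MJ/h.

liquid 46.6→82.3 °C: 92.82 kJ/kg
vaporisation at 82.3 °C: 664 kJ/kg
vapour 82.3→119 °C: 54.316 kJ/kg
Δh = 92.82 + 664 + 54.316 = 811.14 kJ/kg
Q = ṁ·Δh = 6.206 kg/s × 811.14 kJ/kg = 5033.9 kJ/s
|Q| = 5033.9 kW = 18122 MJ/h

Q = 18100 MJ/h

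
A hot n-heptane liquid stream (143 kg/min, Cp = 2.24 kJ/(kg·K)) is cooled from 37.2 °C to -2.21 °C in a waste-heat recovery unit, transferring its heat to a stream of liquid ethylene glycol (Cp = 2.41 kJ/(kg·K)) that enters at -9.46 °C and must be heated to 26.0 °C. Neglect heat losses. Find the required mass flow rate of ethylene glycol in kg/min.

Heat released by hot stream: Q = 143 × 2.24 × (37.2 − -2.21) = 12624 kJ/min
Energy balance on cold side (adiabatic exchanger): Q = ṁ_c·Cp_c·(T_c,out − T_c,in)
ṁ_c = 12624 / [2.41 × (26.0 − -9.46)] = 147.72 kg/min

ṁ_c = 148 kg/min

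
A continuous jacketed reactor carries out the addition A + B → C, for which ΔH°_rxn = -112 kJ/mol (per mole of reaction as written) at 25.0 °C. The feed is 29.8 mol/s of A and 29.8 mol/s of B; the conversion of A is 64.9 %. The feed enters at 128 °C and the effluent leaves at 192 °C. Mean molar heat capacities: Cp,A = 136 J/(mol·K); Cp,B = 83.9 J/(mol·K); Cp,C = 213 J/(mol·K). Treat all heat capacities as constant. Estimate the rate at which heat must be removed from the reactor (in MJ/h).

Q_out = 6370 MJ/h

Extent of reaction ξ = 0.649 × 29.8 = 19.34 mol/s
Reaction term: ξ·ΔH°_rxn = 19.34 × -112 = -2166.1 kJ/s
Sensible, feed 128→25 °C: -674.96 kJ/s
Outlet flows (mol/s): A 10.46, B 10.46, C 19.34
Sensible, products 25→192 °C: 1072.1 kJ/s
Q = ΔH = -1769 kJ/s = -1769 kW
Heat removed = 6368.4 MJ/h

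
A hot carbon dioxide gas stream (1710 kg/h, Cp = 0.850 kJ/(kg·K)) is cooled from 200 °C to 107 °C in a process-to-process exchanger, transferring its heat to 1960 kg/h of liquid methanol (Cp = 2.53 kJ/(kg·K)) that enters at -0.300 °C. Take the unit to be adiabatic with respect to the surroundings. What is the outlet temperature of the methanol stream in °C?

T_c,out = 27.0 °C

Heat released by hot stream: Q = 1710 × 0.850 × (200 − 107) = 135180 kJ/h
Energy balance on cold side (adiabatic exchanger): Q = ṁ_c·Cp_c·(T_c,out − T_c,in)
T_c,out = -0.300 + 135180/(1960 × 2.53) = 26.96 °C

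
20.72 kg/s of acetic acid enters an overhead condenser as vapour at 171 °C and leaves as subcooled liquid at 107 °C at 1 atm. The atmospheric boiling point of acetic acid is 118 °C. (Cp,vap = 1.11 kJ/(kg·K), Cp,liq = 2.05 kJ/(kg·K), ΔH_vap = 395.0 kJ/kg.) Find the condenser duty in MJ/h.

vapour 171→118 °C: -58.83 kJ/kg
condensation at 118 °C: -395 kJ/kg
liquid 118→107 °C: -22.55 kJ/kg
Δh = -58.83 + -395 + -22.55 = -476.38 kJ/kg
Q = ṁ·Δh = 20.72 kg/s × -476.38 kJ/kg = -9870.6 kJ/s
|Q| = 9870.6 kW = 35534 MJ/h

Q_c = 35500 MJ/h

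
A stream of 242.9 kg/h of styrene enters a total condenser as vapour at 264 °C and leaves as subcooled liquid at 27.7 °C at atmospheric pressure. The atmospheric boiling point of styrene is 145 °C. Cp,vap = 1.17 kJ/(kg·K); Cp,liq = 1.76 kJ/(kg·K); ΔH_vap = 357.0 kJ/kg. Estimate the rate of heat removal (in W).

Q_c = 47400 W

vapour 264→145 °C: -139.23 kJ/kg
condensation at 145 °C: -357 kJ/kg
liquid 145→27.7 °C: -206.45 kJ/kg
Δh = -139.23 + -357 + -206.45 = -702.68 kJ/kg
Q = ṁ·Δh = 242.9 kg/h × -702.68 kJ/kg = -170680 kJ/h
|Q| = 47.411 kW = 47411 W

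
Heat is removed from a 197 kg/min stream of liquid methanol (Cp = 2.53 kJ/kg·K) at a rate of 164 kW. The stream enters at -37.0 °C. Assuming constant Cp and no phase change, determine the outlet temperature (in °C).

Q = 164 kW = 9840 kJ/min
ΔT = Q/(ṁ·Cp) = 9840/(197×2.53) = 19.743 K
T_out = -37.0 − 19.743 = -56.743 °C

T_out = -56.7 °C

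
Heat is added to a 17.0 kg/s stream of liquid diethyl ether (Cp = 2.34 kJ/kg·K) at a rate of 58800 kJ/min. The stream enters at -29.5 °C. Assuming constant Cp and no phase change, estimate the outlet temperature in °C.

T_out = -4.86 °C

Q = 58800 kJ/min = 980 kJ/s
ΔT = Q/(ṁ·Cp) = 980/(17.0×2.34) = 24.635 K
T_out = -29.5 + 24.635 = -4.8645 °C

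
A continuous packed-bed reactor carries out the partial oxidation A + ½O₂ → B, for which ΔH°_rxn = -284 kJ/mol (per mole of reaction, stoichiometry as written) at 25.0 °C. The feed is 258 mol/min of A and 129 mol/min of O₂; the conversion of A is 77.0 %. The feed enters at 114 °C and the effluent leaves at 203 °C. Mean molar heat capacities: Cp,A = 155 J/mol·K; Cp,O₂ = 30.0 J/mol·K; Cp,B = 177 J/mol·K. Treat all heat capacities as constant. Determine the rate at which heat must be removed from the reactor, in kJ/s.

Q_out = 871 kJ/s

Extent of reaction ξ = 0.770 × 258 = 198.66 mol/min
Reaction term: ξ·ΔH°_rxn = 198.66 × -284 = -56419 kJ/min
Sensible, feed 114→25 °C: -3903.5 kJ/min
Outlet flows (mol/min): A 59.34, O₂ 29.67, B 198.66
Sensible, products 25→203 °C: 8054.6 kJ/min
Q = ΔH = -52268 kJ/min = -871.14 kW
Heat removed = 871.14 kJ/s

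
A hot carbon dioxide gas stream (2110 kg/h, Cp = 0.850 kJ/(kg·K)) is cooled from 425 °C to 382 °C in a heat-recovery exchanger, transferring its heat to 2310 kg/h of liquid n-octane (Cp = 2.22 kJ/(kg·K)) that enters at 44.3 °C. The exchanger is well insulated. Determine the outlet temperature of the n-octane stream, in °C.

T_c,out = 59.3 °C

Heat released by hot stream: Q = 2110 × 0.850 × (425 − 382) = 77120 kJ/h
Energy balance on cold side (adiabatic exchanger): Q = ṁ_c·Cp_c·(T_c,out − T_c,in)
T_c,out = 44.3 + 77120/(2310 × 2.22) = 59.339 °C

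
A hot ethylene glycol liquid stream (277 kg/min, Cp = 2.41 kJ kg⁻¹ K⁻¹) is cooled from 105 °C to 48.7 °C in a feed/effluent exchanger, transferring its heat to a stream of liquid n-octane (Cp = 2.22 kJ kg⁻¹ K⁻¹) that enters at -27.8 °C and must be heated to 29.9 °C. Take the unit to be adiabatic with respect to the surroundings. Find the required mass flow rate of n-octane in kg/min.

ṁ_c = 293 kg/min

Heat released by hot stream: Q = 277 × 2.41 × (105 − 48.7) = 37584 kJ/min
Energy balance on cold side (adiabatic exchanger): Q = ṁ_c·Cp_c·(T_c,out − T_c,in)
ṁ_c = 37584 / [2.22 × (29.9 − -27.8)] = 293.41 kg/min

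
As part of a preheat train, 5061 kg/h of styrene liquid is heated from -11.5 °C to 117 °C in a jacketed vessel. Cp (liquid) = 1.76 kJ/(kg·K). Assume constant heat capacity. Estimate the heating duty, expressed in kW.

Q = ṁ·Cp·ΔT = 5061 × 1.76 × (117 − -11.5) = 1.1446e+06 kJ/h
Converting: 1.1446e+06 / 3600 s = 317.94 kW

Q = 318 kW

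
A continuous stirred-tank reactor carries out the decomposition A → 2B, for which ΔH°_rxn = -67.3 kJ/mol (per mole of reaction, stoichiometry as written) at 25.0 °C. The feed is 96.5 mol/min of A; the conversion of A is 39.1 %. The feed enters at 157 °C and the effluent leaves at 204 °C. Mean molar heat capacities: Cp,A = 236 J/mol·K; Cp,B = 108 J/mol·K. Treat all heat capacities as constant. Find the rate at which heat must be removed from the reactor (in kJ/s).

Extent of reaction ξ = 0.391 × 96.5 = 37.732 mol/min
Reaction term: ξ·ΔH°_rxn = 37.732 × -67.3 = -2539.3 kJ/min
Sensible, feed 157→25 °C: -3006.2 kJ/min
Outlet flows (mol/min): A 58.768, B 75.463
Sensible, products 25→204 °C: 3941.5 kJ/min
Q = ΔH = -1604 kJ/min = -26.734 kW
Heat removed = 26.734 kJ/s

Q_out = 26.7 kJ/s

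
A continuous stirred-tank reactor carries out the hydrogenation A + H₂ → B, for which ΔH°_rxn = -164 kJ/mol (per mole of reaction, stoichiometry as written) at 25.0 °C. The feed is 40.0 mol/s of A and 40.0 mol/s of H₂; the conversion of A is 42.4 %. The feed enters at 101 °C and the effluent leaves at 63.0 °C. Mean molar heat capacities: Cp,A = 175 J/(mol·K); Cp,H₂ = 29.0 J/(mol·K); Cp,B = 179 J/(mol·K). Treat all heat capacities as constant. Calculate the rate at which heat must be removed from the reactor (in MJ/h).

Extent of reaction ξ = 0.424 × 40.0 = 16.96 mol/s
Reaction term: ξ·ΔH°_rxn = 16.96 × -164 = -2781.4 kJ/s
Sensible, feed 101→25 °C: -620.16 kJ/s
Outlet flows (mol/s): A 23.04, H₂ 23.04, B 16.96
Sensible, products 25→63.0 °C: 293.97 kJ/s
Q = ΔH = -3107.6 kJ/s = -3107.6 kW
Heat removed = 11187 MJ/h

Q_out = 11200 MJ/h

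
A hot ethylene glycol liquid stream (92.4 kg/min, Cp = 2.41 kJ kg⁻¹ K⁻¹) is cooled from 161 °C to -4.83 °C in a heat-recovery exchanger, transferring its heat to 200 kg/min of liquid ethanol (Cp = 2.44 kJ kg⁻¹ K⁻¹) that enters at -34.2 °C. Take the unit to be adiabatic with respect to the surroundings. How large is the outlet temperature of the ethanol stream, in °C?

Heat released by hot stream: Q = 92.4 × 2.41 × (161 − -4.83) = 36928 kJ/min
Energy balance on cold side (adiabatic exchanger): Q = ṁ_c·Cp_c·(T_c,out − T_c,in)
T_c,out = -34.2 + 36928/(200 × 2.44) = 41.471 °C

T_c,out = 41.5 °C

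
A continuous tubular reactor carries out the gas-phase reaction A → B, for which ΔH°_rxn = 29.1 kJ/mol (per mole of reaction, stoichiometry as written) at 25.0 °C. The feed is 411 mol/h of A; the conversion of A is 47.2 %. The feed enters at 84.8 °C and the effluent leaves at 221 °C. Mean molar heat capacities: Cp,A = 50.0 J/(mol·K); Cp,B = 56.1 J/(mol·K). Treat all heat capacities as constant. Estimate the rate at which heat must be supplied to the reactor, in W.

Q_in = 2410 W

Extent of reaction ξ = 0.472 × 411 = 193.99 mol/h
Reaction term: ξ·ΔH°_rxn = 193.99 × 29.1 = 5645.2 kJ/h
Sensible, feed 84.8→25 °C: -1228.9 kJ/h
Outlet flows (mol/h): A 217.01, B 193.99
Sensible, products 25→221 °C: 4259.7 kJ/h
Q = ΔH = 8676 kJ/h = 2.41 kW
Heat supplied = 2410 W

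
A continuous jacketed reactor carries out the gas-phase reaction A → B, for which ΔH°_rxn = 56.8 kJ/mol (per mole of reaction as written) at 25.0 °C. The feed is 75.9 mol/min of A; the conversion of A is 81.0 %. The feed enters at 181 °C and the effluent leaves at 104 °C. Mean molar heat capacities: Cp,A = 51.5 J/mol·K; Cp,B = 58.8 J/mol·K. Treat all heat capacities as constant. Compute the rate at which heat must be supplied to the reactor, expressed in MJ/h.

Extent of reaction ξ = 0.810 × 75.9 = 61.479 mol/min
Reaction term: ξ·ΔH°_rxn = 61.479 × 56.8 = 3492 kJ/min
Sensible, feed 181→25 °C: -609.78 kJ/min
Outlet flows (mol/min): A 14.421, B 61.479
Sensible, products 25→104 °C: 344.25 kJ/min
Q = ΔH = 3226.5 kJ/min = 53.775 kW
Heat supplied = 193.59 MJ/h

Q_in = 194 MJ/h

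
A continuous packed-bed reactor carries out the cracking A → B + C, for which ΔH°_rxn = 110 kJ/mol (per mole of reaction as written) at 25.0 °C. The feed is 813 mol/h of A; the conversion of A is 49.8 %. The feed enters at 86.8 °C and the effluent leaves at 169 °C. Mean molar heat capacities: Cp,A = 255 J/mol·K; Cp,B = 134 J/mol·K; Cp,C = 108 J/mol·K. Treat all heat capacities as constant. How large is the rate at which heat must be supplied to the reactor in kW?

Q_in = 16.9 kW

Extent of reaction ξ = 0.498 × 813 = 404.87 mol/h
Reaction term: ξ·ΔH°_rxn = 404.87 × 110 = 44536 kJ/h
Sensible, feed 86.8→25 °C: -12812 kJ/h
Outlet flows (mol/h): A 408.13, B 404.87, C 404.87
Sensible, products 25→169 °C: 29095 kJ/h
Q = ΔH = 60820 kJ/h = 16.894 kW
Heat supplied = 16.894 kW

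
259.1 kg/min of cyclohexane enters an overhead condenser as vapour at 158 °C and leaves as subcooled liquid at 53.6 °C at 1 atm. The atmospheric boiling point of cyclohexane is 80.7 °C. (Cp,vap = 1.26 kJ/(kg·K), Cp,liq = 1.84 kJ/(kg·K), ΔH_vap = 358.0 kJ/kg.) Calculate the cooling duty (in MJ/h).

Q_c = 7850 MJ/h

vapour 158→80.7 °C: -97.398 kJ/kg
condensation at 80.7 °C: -358 kJ/kg
liquid 80.7→53.6 °C: -49.864 kJ/kg
Δh = -97.398 + -358 + -49.864 = -505.26 kJ/kg
Q = ṁ·Δh = 259.1 kg/min × -505.26 kJ/kg = -130910 kJ/min
|Q| = 2181.9 kW = 7854.8 MJ/h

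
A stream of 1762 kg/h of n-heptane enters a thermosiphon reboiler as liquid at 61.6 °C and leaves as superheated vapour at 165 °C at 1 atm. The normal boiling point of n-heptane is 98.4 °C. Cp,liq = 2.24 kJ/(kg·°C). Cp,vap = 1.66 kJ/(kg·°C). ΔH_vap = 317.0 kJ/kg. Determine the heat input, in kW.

Q = 250 kW

liquid 61.6→98.4 °C: 82.432 kJ/kg
vaporisation at 98.4 °C: 317 kJ/kg
vapour 98.4→165 °C: 110.56 kJ/kg
Δh = 82.432 + 317 + 110.56 = 509.99 kJ/kg
Q = ṁ·Δh = 1762 kg/h × 509.99 kJ/kg = 898600 kJ/h
|Q| = 249.61 kW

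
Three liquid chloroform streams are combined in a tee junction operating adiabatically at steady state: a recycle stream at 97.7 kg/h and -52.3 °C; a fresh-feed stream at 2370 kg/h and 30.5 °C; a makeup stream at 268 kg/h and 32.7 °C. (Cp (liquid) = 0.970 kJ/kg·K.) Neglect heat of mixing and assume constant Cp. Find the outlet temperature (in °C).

Energy balance with Q = 0: Σ ṁᵢCp,ᵢ(T_out − Tᵢ) = 0
T_out = Σ ṁᵢCp,ᵢTᵢ / Σ ṁᵢCp,ᵢ
      = 73661 / 2653.6 = 27.758 °C

T_out = 27.8 °C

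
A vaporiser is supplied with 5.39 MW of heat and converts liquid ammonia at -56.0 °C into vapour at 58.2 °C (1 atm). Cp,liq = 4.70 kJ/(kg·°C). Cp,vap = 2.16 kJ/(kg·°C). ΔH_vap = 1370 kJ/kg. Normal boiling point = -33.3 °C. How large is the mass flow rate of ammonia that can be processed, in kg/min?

Δh = 4.70×(-33.3−-56.0) + 1370 + 2.16×(58.2−-33.3) = 1674.3 kJ/kg
Q = 5.39 MW = 5390 kJ/s = 323400 kJ/min
ṁ = Q/Δh = 323400 / 1674.3 = 193.15 kg/min

ṁ = 193 kg/min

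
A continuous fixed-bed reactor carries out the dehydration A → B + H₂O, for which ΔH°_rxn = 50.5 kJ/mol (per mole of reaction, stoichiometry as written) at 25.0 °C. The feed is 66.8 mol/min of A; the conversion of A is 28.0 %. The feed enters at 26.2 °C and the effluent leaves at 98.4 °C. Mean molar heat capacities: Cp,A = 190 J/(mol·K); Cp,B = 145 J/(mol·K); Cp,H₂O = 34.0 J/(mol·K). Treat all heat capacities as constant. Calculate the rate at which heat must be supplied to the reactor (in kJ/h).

Q_in = 111000 kJ/h

Extent of reaction ξ = 0.280 × 66.8 = 18.704 mol/min
Reaction term: ξ·ΔH°_rxn = 18.704 × 50.5 = 944.55 kJ/min
Sensible, feed 26.2→25 °C: -15.23 kJ/min
Outlet flows (mol/min): A 48.096, B 18.704, H₂O 18.704
Sensible, products 25→98.4 °C: 916.49 kJ/min
Q = ΔH = 1845.8 kJ/min = 30.764 kW
Heat supplied = 110750 kJ/h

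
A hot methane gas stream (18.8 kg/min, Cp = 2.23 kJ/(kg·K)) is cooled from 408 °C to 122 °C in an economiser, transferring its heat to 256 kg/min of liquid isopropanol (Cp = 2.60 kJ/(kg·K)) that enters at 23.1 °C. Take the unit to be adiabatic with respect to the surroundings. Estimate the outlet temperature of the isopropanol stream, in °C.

Heat released by hot stream: Q = 18.8 × 2.23 × (408 − 122) = 11990 kJ/min
Energy balance on cold side (adiabatic exchanger): Q = ṁ_c·Cp_c·(T_c,out − T_c,in)
T_c,out = 23.1 + 11990/(256 × 2.60) = 41.114 °C

T_c,out = 41.1 °C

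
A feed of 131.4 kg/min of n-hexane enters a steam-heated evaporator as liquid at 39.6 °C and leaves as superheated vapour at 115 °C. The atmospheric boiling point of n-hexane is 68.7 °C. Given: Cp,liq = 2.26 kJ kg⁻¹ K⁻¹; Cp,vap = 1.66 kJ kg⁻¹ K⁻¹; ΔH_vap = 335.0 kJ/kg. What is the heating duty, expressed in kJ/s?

liquid 39.6→68.7 °C: 65.766 kJ/kg
vaporisation at 68.7 °C: 335 kJ/kg
vapour 68.7→115 °C: 76.858 kJ/kg
Δh = 65.766 + 335 + 76.858 = 477.62 kJ/kg
Q = ṁ·Δh = 131.4 kg/min × 477.62 kJ/kg = 62760 kJ/min
|Q| = 1046 kW

Q = 1050 kJ/s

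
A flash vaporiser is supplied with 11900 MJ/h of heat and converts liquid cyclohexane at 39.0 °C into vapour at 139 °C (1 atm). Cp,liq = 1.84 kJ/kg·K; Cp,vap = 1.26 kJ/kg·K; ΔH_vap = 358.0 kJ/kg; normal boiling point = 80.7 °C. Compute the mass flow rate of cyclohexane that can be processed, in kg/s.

ṁ = 6.50 kg/s

Δh = 1.84×(80.7−39.0) + 358.0 + 1.26×(139−80.7) = 508.19 kJ/kg
Q = 11900 MJ/h = 3305.6 kJ/s = 3305.6 kJ/s
ṁ = Q/Δh = 3305.6 / 508.19 = 6.5046 kg/s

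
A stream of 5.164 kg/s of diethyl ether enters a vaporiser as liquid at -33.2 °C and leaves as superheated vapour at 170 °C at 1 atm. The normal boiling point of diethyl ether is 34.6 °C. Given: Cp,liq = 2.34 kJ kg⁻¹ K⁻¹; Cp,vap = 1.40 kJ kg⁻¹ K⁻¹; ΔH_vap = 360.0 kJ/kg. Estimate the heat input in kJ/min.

Q = 219000 kJ/min

liquid -33.2→34.6 °C: 158.65 kJ/kg
vaporisation at 34.6 °C: 360 kJ/kg
vapour 34.6→170 °C: 189.56 kJ/kg
Δh = 158.65 + 360 + 189.56 = 708.21 kJ/kg
Q = ṁ·Δh = 5.164 kg/s × 708.21 kJ/kg = 3657.2 kJ/s
|Q| = 3657.2 kW = 219430 kJ/min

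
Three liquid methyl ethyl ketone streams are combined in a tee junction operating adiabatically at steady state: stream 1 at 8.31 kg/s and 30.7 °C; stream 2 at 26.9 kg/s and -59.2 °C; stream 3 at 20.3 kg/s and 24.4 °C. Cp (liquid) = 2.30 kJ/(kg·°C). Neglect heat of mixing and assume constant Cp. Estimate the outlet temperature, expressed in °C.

T_out = -15.2 °C

Energy balance with Q = 0: Σ ṁᵢCp,ᵢ(T_out − Tᵢ) = 0
Σ ṁᵢCp,ᵢTᵢ = 8.31×2.30×30.7 + 26.9×2.30×-59.2 + 20.3×2.30×24.4 = -1936.7
Σ ṁᵢCp,ᵢ = 8.31×2.30 + 26.9×2.30 + 20.3×2.30 = 127.67
T_out = -1936.7 / 127.67 = -15.169 °C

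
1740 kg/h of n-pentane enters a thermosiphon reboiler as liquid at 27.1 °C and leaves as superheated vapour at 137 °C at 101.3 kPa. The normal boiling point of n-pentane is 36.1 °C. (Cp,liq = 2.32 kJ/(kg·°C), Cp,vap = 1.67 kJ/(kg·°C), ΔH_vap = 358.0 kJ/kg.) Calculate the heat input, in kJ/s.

liquid 27.1→36.1 °C: 20.88 kJ/kg
vaporisation at 36.1 °C: 358 kJ/kg
vapour 36.1→137 °C: 168.5 kJ/kg
Δh = 20.88 + 358 + 168.5 = 547.38 kJ/kg
Q = ṁ·Δh = 1740 kg/h × 547.38 kJ/kg = 952450 kJ/h
|Q| = 264.57 kW

Q = 265 kJ/s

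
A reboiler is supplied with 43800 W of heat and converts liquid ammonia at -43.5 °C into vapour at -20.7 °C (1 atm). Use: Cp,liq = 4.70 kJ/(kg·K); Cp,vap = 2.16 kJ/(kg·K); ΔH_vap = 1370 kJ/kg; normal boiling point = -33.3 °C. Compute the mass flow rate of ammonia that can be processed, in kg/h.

Δh = 4.70×(-33.3−-43.5) + 1370 + 2.16×(-20.7−-33.3) = 1445.2 kJ/kg
Q = 43800 W = 43.8 kJ/s = 157680 kJ/h
ṁ = Q/Δh = 157680 / 1445.2 = 109.11 kg/h

ṁ = 109 kg/h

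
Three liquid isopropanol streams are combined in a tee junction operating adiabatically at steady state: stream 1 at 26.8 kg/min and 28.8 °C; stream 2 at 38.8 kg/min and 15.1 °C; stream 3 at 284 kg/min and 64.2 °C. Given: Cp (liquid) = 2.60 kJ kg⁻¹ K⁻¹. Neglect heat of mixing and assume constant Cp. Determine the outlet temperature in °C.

Energy balance with Q = 0: Σ ṁᵢCp,ᵢ(T_out − Tᵢ) = 0
Σ ṁᵢCp,ᵢTᵢ = 26.8×2.60×28.8 + 38.8×2.60×15.1 + 284×2.60×64.2 = 50935
Σ ṁᵢCp,ᵢ = 26.8×2.60 + 38.8×2.60 + 284×2.60 = 908.96
T_out = 50935 / 908.96 = 56.037 °C

T_out = 56.0 °C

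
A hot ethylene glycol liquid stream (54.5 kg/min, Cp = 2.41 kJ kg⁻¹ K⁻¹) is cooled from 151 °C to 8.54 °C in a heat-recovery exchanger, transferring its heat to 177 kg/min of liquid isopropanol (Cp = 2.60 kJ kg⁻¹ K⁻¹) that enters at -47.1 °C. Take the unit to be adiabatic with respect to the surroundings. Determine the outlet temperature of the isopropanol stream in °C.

T_c,out = -6.44 °C

Heat released by hot stream: Q = 54.5 × 2.41 × (151 − 8.54) = 18711 kJ/min
Energy balance on cold side (adiabatic exchanger): Q = ṁ_c·Cp_c·(T_c,out − T_c,in)
T_c,out = -47.1 + 18711/(177 × 2.60) = -6.4407 °C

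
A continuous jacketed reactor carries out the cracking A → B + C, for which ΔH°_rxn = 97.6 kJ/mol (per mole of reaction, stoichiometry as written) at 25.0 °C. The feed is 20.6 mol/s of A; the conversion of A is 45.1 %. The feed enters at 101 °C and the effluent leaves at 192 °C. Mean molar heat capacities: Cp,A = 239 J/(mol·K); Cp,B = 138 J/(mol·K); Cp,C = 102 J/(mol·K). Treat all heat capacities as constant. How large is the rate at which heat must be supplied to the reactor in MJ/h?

Extent of reaction ξ = 0.451 × 20.6 = 9.2906 mol/s
Reaction term: ξ·ΔH°_rxn = 9.2906 × 97.6 = 906.76 kJ/s
Sensible, feed 101→25 °C: -374.18 kJ/s
Outlet flows (mol/s): A 11.309, B 9.2906, C 9.2906
Sensible, products 25→192 °C: 823.76 kJ/s
Q = ΔH = 1356.3 kJ/s = 1356.3 kW
Heat supplied = 4882.8 MJ/h

Q_in = 4880 MJ/h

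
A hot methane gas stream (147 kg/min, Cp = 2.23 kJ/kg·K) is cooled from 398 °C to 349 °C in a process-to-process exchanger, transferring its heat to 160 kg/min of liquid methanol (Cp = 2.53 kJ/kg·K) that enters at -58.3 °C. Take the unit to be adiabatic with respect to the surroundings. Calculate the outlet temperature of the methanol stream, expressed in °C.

Heat released by hot stream: Q = 147 × 2.23 × (398 − 349) = 16063 kJ/min
Energy balance on cold side (adiabatic exchanger): Q = ṁ_c·Cp_c·(T_c,out − T_c,in)
T_c,out = -58.3 + 16063/(160 × 2.53) = -18.619 °C

T_c,out = -18.6 °C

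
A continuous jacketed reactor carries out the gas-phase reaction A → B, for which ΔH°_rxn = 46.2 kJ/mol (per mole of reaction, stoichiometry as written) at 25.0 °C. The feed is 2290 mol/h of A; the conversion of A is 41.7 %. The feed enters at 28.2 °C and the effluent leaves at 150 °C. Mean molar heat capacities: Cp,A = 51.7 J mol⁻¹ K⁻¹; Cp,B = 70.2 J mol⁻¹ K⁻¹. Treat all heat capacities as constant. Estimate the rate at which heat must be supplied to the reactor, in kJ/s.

Extent of reaction ξ = 0.417 × 2290 = 954.93 mol/h
Reaction term: ξ·ΔH°_rxn = 954.93 × 46.2 = 44118 kJ/h
Sensible, feed 28.2→25 °C: -378.86 kJ/h
Outlet flows (mol/h): A 1335.1, B 954.93
Sensible, products 25→150 °C: 17007 kJ/h
Q = ΔH = 60746 kJ/h = 16.874 kW
Heat supplied = 16.874 kJ/s

Q_in = 16.9 kJ/s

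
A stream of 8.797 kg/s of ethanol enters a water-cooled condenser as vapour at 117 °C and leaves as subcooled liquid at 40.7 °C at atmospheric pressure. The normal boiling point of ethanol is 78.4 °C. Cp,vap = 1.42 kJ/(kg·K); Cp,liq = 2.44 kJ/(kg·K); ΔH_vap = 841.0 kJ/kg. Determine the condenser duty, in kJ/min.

Q_c = 521000 kJ/min

vapour 117→78.4 °C: -54.812 kJ/kg
condensation at 78.4 °C: -841 kJ/kg
liquid 78.4→40.7 °C: -91.988 kJ/kg
Δh = -54.812 + -841 + -91.988 = -987.8 kJ/kg
Q = ṁ·Δh = 8.797 kg/s × -987.8 kJ/kg = -8689.7 kJ/s
|Q| = 8689.7 kW = 521380 kJ/min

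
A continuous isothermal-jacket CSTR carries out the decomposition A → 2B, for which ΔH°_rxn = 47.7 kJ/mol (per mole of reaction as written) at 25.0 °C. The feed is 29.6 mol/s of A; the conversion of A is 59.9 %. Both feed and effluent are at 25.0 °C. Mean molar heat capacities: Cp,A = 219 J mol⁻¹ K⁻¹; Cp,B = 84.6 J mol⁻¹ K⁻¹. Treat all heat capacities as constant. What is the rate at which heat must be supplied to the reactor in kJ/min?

Extent of reaction ξ = 0.599 × 29.6 = 17.73 mol/s
Reaction term: ξ·ΔH°_rxn = 17.73 × 47.7 = 845.74 kJ/s
Q = ΔH = 845.74 kJ/s = 845.74 kW
Heat supplied = 50744 kJ/min

Q_in = 50700 kJ/min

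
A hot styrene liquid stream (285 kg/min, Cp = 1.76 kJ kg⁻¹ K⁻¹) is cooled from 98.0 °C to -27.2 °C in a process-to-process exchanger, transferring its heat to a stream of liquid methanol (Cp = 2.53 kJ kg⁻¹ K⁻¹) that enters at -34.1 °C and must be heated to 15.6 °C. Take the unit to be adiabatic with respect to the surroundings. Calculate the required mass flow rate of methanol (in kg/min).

Heat released by hot stream: Q = 285 × 1.76 × (98.0 − -27.2) = 62800 kJ/min
Energy balance on cold side (adiabatic exchanger): Q = ṁ_c·Cp_c·(T_c,out − T_c,in)
ṁ_c = 62800 / [2.53 × (15.6 − -34.1)] = 499.44 kg/min

ṁ_c = 499 kg/min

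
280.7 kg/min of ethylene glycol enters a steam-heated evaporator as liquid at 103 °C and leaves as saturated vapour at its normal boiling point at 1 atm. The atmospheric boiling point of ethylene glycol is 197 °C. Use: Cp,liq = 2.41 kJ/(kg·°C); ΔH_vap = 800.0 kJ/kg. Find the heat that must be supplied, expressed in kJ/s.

Q = 4800 kJ/s

liquid 103→197 °C: 226.54 kJ/kg
vaporisation at 197 °C: 800 kJ/kg
Δh = 226.54 + 800 = 1026.5 kJ/kg
Q = ṁ·Δh = 280.7 kg/min × 1026.5 kJ/kg = 288150 kJ/min
|Q| = 4802.5 kW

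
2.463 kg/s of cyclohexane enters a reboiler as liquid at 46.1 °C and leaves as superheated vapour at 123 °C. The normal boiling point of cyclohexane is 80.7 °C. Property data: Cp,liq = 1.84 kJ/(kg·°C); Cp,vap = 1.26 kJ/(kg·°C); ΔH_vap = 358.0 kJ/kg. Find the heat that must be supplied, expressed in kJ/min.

liquid 46.1→80.7 °C: 63.664 kJ/kg
vaporisation at 80.7 °C: 358 kJ/kg
vapour 80.7→123 °C: 53.298 kJ/kg
Δh = 63.664 + 358 + 53.298 = 474.96 kJ/kg
Q = ṁ·Δh = 2.463 kg/s × 474.96 kJ/kg = 1169.8 kJ/s
|Q| = 1169.8 kW = 70190 kJ/min

Q = 70200 kJ/min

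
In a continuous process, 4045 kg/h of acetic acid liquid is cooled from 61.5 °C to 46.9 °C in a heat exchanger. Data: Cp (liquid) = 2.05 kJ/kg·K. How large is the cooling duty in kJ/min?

Q_c = 2020 kJ/min

Q = ṁ·Cp·ΔT = 4045 × 2.05 × (46.9 − 61.5) = -121070 kJ/h
Converting: 121070 / 3600 s = 33.63 kW
Cooling duty = 2017.8 kJ/min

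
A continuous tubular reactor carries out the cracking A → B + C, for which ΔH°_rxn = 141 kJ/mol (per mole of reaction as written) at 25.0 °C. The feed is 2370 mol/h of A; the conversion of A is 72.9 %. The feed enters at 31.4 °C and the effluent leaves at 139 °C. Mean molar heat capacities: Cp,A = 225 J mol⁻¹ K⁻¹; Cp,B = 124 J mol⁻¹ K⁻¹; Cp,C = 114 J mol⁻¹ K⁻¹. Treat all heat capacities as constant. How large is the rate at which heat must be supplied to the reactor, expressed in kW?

Extent of reaction ξ = 0.729 × 2370 = 1727.7 mol/h
Reaction term: ξ·ΔH°_rxn = 1727.7 × 141 = 243610 kJ/h
Sensible, feed 31.4→25 °C: -3412.8 kJ/h
Outlet flows (mol/h): A 642.27, B 1727.7, C 1727.7
Sensible, products 25→139 °C: 63351 kJ/h
Q = ΔH = 303550 kJ/h = 84.319 kW
Heat supplied = 84.319 kW

Q_in = 84.3 kW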